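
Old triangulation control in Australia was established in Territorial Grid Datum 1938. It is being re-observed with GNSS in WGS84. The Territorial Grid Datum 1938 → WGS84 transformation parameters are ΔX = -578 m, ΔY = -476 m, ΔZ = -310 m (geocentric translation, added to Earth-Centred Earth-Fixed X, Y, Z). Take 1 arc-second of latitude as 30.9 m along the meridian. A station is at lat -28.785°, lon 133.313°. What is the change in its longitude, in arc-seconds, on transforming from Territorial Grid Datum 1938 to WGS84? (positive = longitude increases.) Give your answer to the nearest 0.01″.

sin φ = -0.481524, cos φ = 0.876433, sin λ = 0.727617, cos λ = -0.685983.
East component: ΔE = −sin λ·ΔX + cos λ·ΔY = −(0.727617)(-578) + (-0.685983)(-476) = 747.09 m.
1° of latitude spans 3600 × 30.90 = 111240 m; at latitude φ, 1° of longitude spans that × cos φ = 97494.4 m, so Δλ = 747.09 / 97494.4 × 3600 = 27.586″.

Δλ = 27.59″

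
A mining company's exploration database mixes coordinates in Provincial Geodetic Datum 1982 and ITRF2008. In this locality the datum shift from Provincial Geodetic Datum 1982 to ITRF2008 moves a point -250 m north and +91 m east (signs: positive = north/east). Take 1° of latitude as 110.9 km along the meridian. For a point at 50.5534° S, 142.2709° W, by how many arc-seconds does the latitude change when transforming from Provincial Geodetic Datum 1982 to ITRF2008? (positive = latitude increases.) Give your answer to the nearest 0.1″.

Δφ = -8.1″

1° of latitude = 110.9 km, so Δφ = -250.0 / 110900 = -0.0022543° = -8.115″.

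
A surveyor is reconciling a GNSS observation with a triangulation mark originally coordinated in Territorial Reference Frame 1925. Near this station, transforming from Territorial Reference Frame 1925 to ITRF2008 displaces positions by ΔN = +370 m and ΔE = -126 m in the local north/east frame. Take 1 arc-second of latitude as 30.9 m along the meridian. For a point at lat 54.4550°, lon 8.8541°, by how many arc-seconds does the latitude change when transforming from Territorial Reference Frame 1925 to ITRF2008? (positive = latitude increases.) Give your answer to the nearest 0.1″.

1″ of latitude = 30.90 m, so Δφ = 370.0 / 30.90 = 11.974″.

Δφ = 12.0″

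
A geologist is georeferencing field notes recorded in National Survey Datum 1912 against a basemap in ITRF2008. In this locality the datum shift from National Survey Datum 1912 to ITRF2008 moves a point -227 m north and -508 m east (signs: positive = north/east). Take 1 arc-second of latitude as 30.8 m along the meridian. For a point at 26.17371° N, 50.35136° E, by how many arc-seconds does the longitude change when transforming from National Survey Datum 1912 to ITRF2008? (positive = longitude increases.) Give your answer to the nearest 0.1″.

At latitude 26.17371°, cos φ = 0.897461.
1″ of longitude at this latitude = 30.80 × cos φ = 27.6418 m, so Δλ = -508.0 / 27.6418 = -18.378″.

Δλ = -18.4″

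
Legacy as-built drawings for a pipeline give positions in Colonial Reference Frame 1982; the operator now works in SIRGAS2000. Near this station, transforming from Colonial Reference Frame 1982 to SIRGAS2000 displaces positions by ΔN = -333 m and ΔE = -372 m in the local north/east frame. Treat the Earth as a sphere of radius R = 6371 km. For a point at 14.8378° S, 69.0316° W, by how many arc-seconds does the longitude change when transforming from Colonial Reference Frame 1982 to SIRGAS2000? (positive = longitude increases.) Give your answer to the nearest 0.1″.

Δλ = -12.5″

At latitude -14.8378°, cos φ = 0.966655.
One radian of longitude at latitude φ spans R cos φ, so Δλ = ΔE / (R cos φ) = -372.0 / (6371000 × 0.966655) = -6.0404e-05 rad = -12.459″.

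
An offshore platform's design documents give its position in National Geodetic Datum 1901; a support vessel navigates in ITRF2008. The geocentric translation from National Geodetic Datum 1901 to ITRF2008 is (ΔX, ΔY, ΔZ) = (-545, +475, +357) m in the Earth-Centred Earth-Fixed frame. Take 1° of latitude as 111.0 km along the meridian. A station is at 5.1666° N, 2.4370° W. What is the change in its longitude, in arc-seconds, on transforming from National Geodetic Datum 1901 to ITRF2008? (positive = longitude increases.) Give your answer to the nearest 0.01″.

Δλ = 14.70″

sin φ = 0.090052, cos φ = 0.995937, sin λ = -0.042521, cos λ = 0.999096.
East component: ΔE = −sin λ·ΔX + cos λ·ΔY = −(-0.042521)(-545) + (0.999096)(475) = 451.40 m.
1° of latitude spans 111000 m; at latitude φ, 1° of longitude spans that × cos φ = 110549.0 m, so Δλ = 451.40 / 110549.0 × 3600 = 14.700″.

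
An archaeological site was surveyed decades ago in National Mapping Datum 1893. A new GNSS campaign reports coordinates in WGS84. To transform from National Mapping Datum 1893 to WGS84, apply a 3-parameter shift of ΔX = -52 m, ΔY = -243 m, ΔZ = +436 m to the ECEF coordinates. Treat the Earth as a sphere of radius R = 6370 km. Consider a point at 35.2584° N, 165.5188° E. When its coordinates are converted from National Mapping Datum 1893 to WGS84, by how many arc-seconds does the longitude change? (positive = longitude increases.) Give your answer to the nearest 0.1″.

sin φ = 0.577265, cos φ = 0.816557, sin λ = 0.250062, cos λ = -0.968230.
East component: ΔE = −sin λ·ΔX + cos λ·ΔY = −(0.250062)(-52) + (-0.968230)(-243) = 248.28 m.
1° of latitude spans πR/180 = 111177 m; at latitude φ, 1° of longitude spans that × cos φ = 90782.7 m, so Δλ = 248.28 / 90782.7 × 3600 = 9.846″.

Δλ = 9.8″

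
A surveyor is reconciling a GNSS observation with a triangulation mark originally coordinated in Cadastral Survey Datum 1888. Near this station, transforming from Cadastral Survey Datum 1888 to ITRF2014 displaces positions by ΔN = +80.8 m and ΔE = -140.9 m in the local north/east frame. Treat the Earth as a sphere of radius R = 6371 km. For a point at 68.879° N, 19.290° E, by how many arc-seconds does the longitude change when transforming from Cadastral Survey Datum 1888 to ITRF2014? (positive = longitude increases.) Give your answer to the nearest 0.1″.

Δλ = -12.7″

At latitude 68.879°, cos φ = 0.360339.
One radian of longitude at latitude φ spans R cos φ, so Δλ = ΔE / (R cos φ) = -140.9 / (6371000 × 0.360339) = -6.1375e-05 rad = -12.660″.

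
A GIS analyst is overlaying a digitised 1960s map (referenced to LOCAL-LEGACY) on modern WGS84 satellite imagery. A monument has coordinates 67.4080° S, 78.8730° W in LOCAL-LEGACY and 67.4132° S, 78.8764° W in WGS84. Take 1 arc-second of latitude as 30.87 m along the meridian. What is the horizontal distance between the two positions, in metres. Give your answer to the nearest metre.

Δφ = -67.4132° − -67.4080° = -0.0052°; Δλ = -78.8764° − -78.8730° = -0.0034°.
1° of latitude = 3600 × 30.87 = 111132 m.
ΔN = Δφ × 111132 = -577.9 m; ΔE = Δλ × 111132 × cos(-67.4080°) = -0.0034 × 111132 × 0.384166 = -145.2 m.
Distance = √(ΔE² + ΔN²) = √((-145.2)² + (-577.9)²) = 595.8 m.

596 m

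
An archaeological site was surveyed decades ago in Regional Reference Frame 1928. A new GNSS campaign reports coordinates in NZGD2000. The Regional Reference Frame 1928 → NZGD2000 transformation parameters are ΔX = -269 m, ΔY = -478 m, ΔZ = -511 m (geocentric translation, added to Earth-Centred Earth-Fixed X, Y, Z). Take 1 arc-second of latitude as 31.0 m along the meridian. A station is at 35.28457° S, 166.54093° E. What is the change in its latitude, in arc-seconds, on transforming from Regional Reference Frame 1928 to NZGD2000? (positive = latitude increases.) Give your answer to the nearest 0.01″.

Δφ = -10.65″

sin φ = -0.577638, cos φ = 0.816293, sin λ = 0.232751, cos λ = -0.972536.
North component: ΔN = −sin φ cos λ·ΔX − sin φ sin λ·ΔY + cos φ·ΔZ = −(-0.577638)(-0.972536)(-269) − (-0.577638)(0.232751)(-478) + (0.816293)(-511) = -330.27 m.
1° of latitude spans 3600 × 31.00 = 111600 m, so Δφ = -330.27 / 111600 × 3600 = -10.654″.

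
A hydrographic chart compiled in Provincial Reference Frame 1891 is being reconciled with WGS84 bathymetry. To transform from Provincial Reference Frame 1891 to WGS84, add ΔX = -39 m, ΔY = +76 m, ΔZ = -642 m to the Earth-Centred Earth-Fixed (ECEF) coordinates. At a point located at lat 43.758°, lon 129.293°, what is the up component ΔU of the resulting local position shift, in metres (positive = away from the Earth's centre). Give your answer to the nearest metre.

The local up (radial) axis is (cos φ cos λ, cos φ sin λ, sin φ), giving ΔU = 17.839 + 42.482 − 444.016 = -383.70 m.

ΔU = -384 m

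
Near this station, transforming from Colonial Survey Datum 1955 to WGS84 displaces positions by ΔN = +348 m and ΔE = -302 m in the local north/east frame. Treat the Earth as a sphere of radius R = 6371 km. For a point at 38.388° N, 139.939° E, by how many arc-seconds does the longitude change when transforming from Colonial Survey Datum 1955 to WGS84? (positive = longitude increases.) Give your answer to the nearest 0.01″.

Δλ = -12.47″

At latitude 38.388°, cos φ = 0.783824.
One radian of longitude at latitude φ spans R cos φ, so Δλ = ΔE / (R cos φ) = -302.0 / (6371000 × 0.783824) = -6.0476e-05 rad = -12.474″.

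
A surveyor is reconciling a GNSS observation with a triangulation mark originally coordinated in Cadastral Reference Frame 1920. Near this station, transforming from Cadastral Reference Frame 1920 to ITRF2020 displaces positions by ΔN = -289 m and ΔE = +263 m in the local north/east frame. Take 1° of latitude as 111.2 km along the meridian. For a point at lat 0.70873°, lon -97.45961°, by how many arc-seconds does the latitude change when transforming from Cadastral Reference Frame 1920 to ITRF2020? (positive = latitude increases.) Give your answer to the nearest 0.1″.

Δφ = -9.4″

1° of latitude = 111.2 km, so Δφ = -289.0 / 111200 = -0.0025989° = -9.356″.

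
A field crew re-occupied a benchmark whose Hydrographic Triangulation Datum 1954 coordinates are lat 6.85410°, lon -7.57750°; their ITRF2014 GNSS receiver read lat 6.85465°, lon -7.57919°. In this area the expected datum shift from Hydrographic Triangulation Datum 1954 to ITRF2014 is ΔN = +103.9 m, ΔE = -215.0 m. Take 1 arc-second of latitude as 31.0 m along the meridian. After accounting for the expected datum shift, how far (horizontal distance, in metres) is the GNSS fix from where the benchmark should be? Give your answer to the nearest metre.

Observed coordinate differences: Δφ = +0.00055°, Δλ = -0.00169°.
Converting to metres (1° lat = 111600 m, cos φ = 0.992853): observed ΔN = 61.4 m, observed ΔE = -187.3 m.
Subtracting the expected shift leaves a residual of 61.4 − (103.9) = -42.5 m north and -187.3 − (-215.0) = 27.7 m east.
Residual distance = √((-42.5)² + 27.7²) = 50.8 m.

51 m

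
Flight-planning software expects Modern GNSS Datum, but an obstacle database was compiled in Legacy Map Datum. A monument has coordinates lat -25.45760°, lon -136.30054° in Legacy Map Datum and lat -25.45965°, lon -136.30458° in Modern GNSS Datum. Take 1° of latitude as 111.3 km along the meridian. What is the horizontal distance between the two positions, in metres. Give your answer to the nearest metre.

466 m

Δφ = -25.45965° − -25.45760° = -0.00205°; Δλ = -136.30458° − -136.30054° = -0.00404°.
ΔN = Δφ × 111300 = -228.2 m; ΔE = Δλ × 111300 × cos(-25.45760°) = -0.00404 × 111300 × 0.902904 = -406.0 m.
Distance = √(ΔE² + ΔN²) = √((-406.0)² + (-228.2)²) = 465.7 m.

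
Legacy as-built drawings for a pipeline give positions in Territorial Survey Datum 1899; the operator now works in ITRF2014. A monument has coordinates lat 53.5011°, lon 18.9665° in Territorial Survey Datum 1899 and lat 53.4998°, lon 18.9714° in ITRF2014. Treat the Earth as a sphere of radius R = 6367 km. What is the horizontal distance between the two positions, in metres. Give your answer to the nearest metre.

355 m

Δφ = 53.4998° − 53.5011° = -0.0013°; Δλ = 18.9714° − 18.9665° = +0.0049°.
1° along a meridian = πR/180 = 111125 m.
ΔN = Δφ × 111125 = -144.5 m; ΔE = Δλ × 111125 × cos(53.5011°) = +0.0049 × 111125 × 0.594807 = 323.9 m.
Distance = √(ΔE² + ΔN²) = √(323.9² + (-144.5)²) = 354.6 m.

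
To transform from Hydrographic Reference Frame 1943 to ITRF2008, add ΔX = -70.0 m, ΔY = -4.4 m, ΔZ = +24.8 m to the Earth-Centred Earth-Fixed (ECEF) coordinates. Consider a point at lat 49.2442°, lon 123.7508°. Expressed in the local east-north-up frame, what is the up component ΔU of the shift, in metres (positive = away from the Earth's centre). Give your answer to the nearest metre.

At φ = 49.2442°, λ = 123.7508°: sin φ = 0.757499, cos φ = 0.652836, sin λ = 0.831462, cos λ = -0.555582.
ΔU = cos φ cos λ·ΔX + cos φ sin λ·ΔY + sin φ·ΔZ = (0.652836)(-0.555582)(-70.0) + (0.652836)(0.831462)(-4.4) + (0.757499)(24.8) = 41.79 m.

ΔU = 42 m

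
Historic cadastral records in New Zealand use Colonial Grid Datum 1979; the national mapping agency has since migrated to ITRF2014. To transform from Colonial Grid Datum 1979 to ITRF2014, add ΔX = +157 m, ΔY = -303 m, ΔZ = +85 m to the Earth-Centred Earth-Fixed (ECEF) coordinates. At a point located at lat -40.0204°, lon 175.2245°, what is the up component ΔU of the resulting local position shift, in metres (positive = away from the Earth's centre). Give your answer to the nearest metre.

At φ = -40.0204°, λ = 175.2245°: sin φ = -0.643060, cos φ = 0.765816, sin λ = 0.083252, cos λ = -0.996529.
ΔU = cos φ cos λ·ΔX + cos φ sin λ·ΔY + sin φ·ΔZ = (0.765816)(-0.996529)(157) + (0.765816)(0.083252)(-303) + (-0.643060)(85) = -193.79 m.

ΔU = -194 m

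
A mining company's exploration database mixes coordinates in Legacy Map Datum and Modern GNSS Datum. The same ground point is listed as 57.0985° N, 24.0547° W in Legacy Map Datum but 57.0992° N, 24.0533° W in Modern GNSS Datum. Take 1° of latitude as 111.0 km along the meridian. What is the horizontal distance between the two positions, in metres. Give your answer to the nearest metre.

115 m

Δφ = 57.0992° − 57.0985° = +0.0007°; Δλ = -24.0533° − -24.0547° = +0.0014°.
ΔN = Δφ × 111000 = 77.7 m; ΔE = Δλ × 111000 × cos(57.0985°) = +0.0014 × 111000 × 0.543196 = 84.4 m.
Distance = √(ΔE² + ΔN²) = √(84.4² + 77.7²) = 114.7 m.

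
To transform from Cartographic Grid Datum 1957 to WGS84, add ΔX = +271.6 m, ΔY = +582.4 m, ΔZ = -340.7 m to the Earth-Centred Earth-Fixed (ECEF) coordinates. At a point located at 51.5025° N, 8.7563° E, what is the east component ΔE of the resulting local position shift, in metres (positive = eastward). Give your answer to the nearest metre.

ΔE = 534 m

The local east axis at (φ, λ) is (−sin λ, cos λ, 0), so ΔE = −sin(8.7563°)·271.6 + cos(8.7563°)·582.4 = 534.27 m.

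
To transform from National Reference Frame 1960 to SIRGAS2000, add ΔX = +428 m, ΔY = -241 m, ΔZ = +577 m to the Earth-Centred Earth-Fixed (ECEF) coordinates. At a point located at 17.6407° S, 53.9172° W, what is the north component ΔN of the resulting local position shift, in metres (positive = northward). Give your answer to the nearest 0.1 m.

At φ = -17.6407°, λ = -53.9172°: sin φ = -0.303047, cos φ = 0.952976, sin λ = -0.808167, cos λ = 0.588954.
ΔN = −sin φ cos λ·ΔX − sin φ sin λ·ΔY + cos φ·ΔZ = −(-0.303047)(0.588954)(428) − (-0.303047)(-0.808167)(-241) + (0.952976)(577) = 685.28 m.

ΔN = 685.3 m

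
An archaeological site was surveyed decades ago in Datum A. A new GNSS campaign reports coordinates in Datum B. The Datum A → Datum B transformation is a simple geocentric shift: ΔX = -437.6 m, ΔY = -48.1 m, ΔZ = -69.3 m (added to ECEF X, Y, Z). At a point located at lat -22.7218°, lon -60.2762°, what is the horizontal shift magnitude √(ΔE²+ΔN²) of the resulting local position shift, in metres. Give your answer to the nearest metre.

425 m

The local east axis at (φ, λ) is (−sin λ, cos λ, 0), so ΔE = −sin(-60.2762°)·(-437.6) + cos(-60.2762°)·(-48.1) = -403.87 m.
The local north axis is (−sin φ cos λ, −sin φ sin λ, cos φ), giving ΔN = -83.806 + 16.134 − 63.922 = -131.59 m.
Horizontal magnitude = √(ΔE² + ΔN²) = √((-403.87)² + (-131.59)²) = 424.77 m.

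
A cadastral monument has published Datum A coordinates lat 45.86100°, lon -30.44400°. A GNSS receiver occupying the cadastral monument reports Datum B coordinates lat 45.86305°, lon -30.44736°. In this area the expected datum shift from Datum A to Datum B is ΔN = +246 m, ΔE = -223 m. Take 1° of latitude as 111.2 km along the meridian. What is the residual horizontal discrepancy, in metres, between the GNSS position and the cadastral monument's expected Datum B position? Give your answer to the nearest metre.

Observed coordinate differences: Δφ = +0.00205°, Δλ = -0.00336°.
Converting to metres (1° lat = 111200 m, cos φ = 0.696401): observed ΔN = 228.0 m, observed ΔE = -260.2 m.
Subtracting the expected shift leaves a residual of 228.0 − (246) = -18.0 m north and -260.2 − (-223) = -37.2 m east.
Residual distance = √((-18.0)² + (-37.2)²) = 41.3 m.

41 m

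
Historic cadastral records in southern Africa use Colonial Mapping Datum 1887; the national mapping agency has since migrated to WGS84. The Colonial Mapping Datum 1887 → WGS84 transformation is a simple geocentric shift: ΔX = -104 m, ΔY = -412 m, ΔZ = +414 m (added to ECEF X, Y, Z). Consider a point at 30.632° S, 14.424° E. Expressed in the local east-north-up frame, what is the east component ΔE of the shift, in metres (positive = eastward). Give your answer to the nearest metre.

ΔE = -373 m

The local east axis at (φ, λ) is (−sin λ, cos λ, 0), so ΔE = −sin(14.424°)·(-104) + cos(14.424°)·(-412) = -373.11 m.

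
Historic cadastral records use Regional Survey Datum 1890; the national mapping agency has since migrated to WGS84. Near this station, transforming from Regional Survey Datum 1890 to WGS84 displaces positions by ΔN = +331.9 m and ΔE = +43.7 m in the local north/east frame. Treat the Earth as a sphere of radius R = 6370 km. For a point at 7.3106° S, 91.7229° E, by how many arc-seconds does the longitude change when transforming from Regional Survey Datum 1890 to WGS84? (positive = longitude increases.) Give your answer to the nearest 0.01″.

At latitude -7.3106°, cos φ = 0.991871.
One radian of longitude at latitude φ spans R cos φ, so Δλ = ΔE / (R cos φ) = 43.7 / (6370000 × 0.991871) = 6.9165e-06 rad = 1.427″.

Δλ = 1.43″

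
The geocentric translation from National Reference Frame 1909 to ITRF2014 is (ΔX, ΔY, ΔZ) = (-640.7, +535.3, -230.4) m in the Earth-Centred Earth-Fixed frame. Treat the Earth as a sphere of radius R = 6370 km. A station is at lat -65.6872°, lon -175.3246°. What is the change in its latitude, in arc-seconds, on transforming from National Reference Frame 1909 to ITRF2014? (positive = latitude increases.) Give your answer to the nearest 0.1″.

Δφ = 14.5″

sin φ = -0.911311, cos φ = 0.411718, sin λ = -0.081511, cos λ = -0.996672.
North component: ΔN = −sin φ cos λ·ΔX − sin φ sin λ·ΔY + cos φ·ΔZ = −(-0.911311)(-0.996672)(-640.7) − (-0.911311)(-0.081511)(535.3) + (0.411718)(-230.4) = 447.31 m.
1° of latitude spans πR/180 = 111177 m, so Δφ = 447.31 / 111177 × 3600 = 14.484″.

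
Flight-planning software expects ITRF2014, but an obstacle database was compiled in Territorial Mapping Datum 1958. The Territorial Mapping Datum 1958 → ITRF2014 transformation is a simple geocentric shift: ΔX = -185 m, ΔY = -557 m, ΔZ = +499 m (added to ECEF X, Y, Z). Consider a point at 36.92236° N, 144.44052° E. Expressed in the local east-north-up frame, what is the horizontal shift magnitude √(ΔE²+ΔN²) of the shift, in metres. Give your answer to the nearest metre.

The local east axis at (φ, λ) is (−sin λ, cos λ, 0), so ΔE = −sin(144.44052°)·(-185) + cos(144.44052°)·(-557) = 560.71 m.
The local north axis is (−sin φ cos λ, −sin φ sin λ, cos φ), giving ΔN = -90.410 + 194.590 + 398.926 = 503.11 m.
Horizontal magnitude = √(ΔE² + ΔN²) = √(560.71² + 503.11²) = 753.34 m.

753 m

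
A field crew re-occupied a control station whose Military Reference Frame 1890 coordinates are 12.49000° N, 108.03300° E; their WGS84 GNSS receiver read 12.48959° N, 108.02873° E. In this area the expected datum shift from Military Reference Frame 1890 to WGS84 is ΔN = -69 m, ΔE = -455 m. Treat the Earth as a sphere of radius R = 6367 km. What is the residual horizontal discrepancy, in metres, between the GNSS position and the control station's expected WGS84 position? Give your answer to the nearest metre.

25 m

Observed coordinate differences: Δφ = -0.00041°, Δλ = -0.00427°.
Converting to metres (1° lat = 111125 m, cos φ = 0.976334): observed ΔN = -45.6 m, observed ΔE = -463.3 m.
Subtracting the expected shift leaves a residual of -45.6 − (-69) = 23.4 m north and -463.3 − (-455) = -8.3 m east.
Residual distance = √(23.4² + (-8.3)²) = 24.9 m.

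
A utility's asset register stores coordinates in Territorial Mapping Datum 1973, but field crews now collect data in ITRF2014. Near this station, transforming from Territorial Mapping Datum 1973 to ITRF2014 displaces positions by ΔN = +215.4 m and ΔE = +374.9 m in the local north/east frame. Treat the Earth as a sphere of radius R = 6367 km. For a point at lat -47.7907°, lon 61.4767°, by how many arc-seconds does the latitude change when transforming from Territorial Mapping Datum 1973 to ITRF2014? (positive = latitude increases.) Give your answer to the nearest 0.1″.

On a sphere of radius R, 1 rad of latitude = R, so Δφ = ΔN / R = 215.4 / 6367000 = 3.3831e-05 rad = 6.978″.

Δφ = 7.0″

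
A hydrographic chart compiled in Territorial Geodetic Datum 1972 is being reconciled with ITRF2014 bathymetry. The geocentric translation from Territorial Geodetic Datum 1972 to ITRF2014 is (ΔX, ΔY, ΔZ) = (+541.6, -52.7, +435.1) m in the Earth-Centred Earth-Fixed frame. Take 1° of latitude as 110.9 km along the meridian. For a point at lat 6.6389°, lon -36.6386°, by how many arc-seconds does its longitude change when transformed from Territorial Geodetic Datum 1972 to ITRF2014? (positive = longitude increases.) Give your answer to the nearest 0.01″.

sin φ = 0.115612, cos φ = 0.993295, sin λ = -0.596766, cos λ = 0.802416.
East component: ΔE = −sin λ·ΔX + cos λ·ΔY = −(-0.596766)(541.6) + (0.802416)(-52.7) = 280.92 m.
1° of latitude spans 110900 m; at latitude φ, 1° of longitude spans that × cos φ = 110156.4 m, so Δλ = 280.92 / 110156.4 × 3600 = 9.181″.

Δλ = 9.18″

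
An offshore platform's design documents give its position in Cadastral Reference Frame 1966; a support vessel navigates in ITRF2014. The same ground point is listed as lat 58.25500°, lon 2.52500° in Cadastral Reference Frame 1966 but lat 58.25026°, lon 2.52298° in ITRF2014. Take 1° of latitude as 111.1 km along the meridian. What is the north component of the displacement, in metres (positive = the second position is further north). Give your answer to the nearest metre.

Δφ = 58.25026° − 58.25500° = -0.00474°; Δλ = 2.52298° − 2.52500° = -0.00202°.
ΔN = Δφ × 111100 = -526.6 m; ΔE = Δλ × 111100 × cos(58.25500°) = -0.00202 × 111100 × 0.526140 = -118.1 m.

ΔN = -527 m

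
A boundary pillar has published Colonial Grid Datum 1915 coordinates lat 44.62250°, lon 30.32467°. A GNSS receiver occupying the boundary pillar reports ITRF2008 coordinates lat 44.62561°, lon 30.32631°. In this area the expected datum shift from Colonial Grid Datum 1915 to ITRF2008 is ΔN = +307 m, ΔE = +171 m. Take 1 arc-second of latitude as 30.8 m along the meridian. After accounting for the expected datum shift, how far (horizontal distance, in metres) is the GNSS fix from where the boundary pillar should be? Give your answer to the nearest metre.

56 m

Observed coordinate differences: Δφ = +0.00311°, Δλ = +0.00164°.
Converting to metres (1° lat = 110880 m, cos φ = 0.711750): observed ΔN = 344.8 m, observed ΔE = 129.4 m.
Subtracting the expected shift leaves a residual of 344.8 − (307) = 37.8 m north and 129.4 − (171) = -41.6 m east.
Residual distance = √(37.8² + (-41.6)²) = 56.2 m.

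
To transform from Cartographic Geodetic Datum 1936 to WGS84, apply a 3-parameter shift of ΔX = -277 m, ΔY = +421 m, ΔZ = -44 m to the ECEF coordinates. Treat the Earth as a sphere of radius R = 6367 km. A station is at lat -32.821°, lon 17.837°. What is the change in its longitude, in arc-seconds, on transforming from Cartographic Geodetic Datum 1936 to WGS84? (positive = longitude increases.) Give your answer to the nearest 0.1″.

Δλ = 18.7″

sin φ = -0.542016, cos φ = 0.840368, sin λ = 0.306310, cos λ = 0.951932.
East component: ΔE = −sin λ·ΔX + cos λ·ΔY = −(0.306310)(-277) + (0.951932)(421) = 485.61 m.
1° of latitude spans πR/180 = 111125 m; at latitude φ, 1° of longitude spans that × cos φ = 93386.0 m, so Δλ = 485.61 / 93386.0 × 3600 = 18.720″.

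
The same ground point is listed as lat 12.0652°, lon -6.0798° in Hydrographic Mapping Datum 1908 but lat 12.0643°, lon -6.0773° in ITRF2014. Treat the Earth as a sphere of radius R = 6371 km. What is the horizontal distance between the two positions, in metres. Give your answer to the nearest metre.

290 m

Δφ = 12.0643° − 12.0652° = -0.0009°; Δλ = -6.0773° − -6.0798° = +0.0025°.
1° along a meridian = πR/180 = 111195 m.
ΔN = Δφ × 111195 = -100.1 m; ΔE = Δλ × 111195 × cos(12.0652°) = +0.0025 × 111195 × 0.977910 = 271.8 m.
Distance = √(ΔE² + ΔN²) = √(271.8² + (-100.1)²) = 289.7 m.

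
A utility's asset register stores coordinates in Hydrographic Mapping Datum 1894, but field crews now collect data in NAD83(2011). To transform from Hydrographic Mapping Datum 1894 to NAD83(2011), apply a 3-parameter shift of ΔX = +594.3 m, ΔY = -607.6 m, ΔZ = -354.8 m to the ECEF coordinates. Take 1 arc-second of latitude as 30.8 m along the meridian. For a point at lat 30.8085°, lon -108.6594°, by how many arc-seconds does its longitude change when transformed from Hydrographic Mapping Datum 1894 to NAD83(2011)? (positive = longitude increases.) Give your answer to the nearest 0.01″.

Δλ = 28.63″

sin φ = 0.512170, cos φ = 0.858884, sin λ = -0.947437, cos λ = -0.319942.
East component: ΔE = −sin λ·ΔX + cos λ·ΔY = −(-0.947437)(594.3) + (-0.319942)(-607.6) = 757.46 m.
1° of latitude spans 3600 × 30.80 = 110880 m; at latitude φ, 1° of longitude spans that × cos φ = 95233.0 m, so Δλ = 757.46 / 95233.0 × 3600 = 28.633″.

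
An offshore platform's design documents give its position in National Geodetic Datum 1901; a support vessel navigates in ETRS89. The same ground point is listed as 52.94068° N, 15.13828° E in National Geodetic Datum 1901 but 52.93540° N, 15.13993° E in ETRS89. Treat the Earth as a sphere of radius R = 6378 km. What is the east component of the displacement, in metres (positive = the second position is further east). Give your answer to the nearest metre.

ΔE = 111 m

Δφ = 52.93540° − 52.94068° = -0.00528°; Δλ = 15.13993° − 15.13828° = +0.00165°.
1° along a meridian = πR/180 = 111317 m.
ΔN = Δφ × 111317 = -587.8 m; ΔE = Δλ × 111317 × cos(52.94068°) = +0.00165 × 111317 × 0.602642 = 110.7 m.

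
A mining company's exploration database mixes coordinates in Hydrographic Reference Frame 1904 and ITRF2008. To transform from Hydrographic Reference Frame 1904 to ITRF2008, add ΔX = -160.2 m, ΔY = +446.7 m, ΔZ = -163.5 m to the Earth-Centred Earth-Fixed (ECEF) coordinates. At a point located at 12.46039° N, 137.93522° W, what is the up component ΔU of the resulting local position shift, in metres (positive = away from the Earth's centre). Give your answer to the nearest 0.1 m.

At φ = 12.46039°, λ = -137.93522°: sin φ = 0.215765, cos φ = 0.976445, sin λ = -0.669970, cos λ = -0.742388.
ΔU = cos φ cos λ·ΔX + cos φ sin λ·ΔY + sin φ·ΔZ = (0.976445)(-0.742388)(-160.2) + (0.976445)(-0.669970)(446.7) + (0.215765)(-163.5) = -211.37 m.

ΔU = -211.4 m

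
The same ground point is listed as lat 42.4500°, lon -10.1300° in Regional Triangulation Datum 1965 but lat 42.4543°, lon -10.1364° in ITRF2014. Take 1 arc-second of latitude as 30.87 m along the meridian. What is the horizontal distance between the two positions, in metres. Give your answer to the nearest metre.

710 m

Δφ = 42.4543° − 42.4500° = +0.0043°; Δλ = -10.1364° − -10.1300° = -0.0064°.
1° of latitude = 3600 × 30.87 = 111132 m.
ΔN = Δφ × 111132 = 477.9 m; ΔE = Δλ × 111132 × cos(42.4500°) = -0.0064 × 111132 × 0.737867 = -524.8 m.
Distance = √(ΔE² + ΔN²) = √((-524.8)² + 477.9²) = 709.8 m.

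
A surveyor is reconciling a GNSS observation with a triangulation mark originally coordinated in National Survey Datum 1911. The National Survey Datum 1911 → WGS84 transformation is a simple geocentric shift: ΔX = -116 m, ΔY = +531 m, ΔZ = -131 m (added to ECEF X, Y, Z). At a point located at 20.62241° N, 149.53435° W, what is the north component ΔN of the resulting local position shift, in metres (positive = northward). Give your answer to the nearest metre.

The local north axis is (−sin φ cos λ, −sin φ sin λ, cos φ), giving ΔN = -35.215 + 94.824 − 122.606 = -63.00 m.

ΔN = -63 m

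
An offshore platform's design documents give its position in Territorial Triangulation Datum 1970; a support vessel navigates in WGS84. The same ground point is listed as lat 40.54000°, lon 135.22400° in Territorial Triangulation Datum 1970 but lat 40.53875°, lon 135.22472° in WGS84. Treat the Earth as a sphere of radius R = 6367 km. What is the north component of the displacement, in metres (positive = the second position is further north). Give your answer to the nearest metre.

ΔN = -139 m

Δφ = 40.53875° − 40.54000° = -0.00125°; Δλ = 135.22472° − 135.22400° = +0.00072°.
1° along a meridian = πR/180 = 111125 m.
ΔN = Δφ × 111125 = -138.9 m; ΔE = Δλ × 111125 × cos(40.54000°) = +0.00072 × 111125 × 0.759952 = 60.8 m.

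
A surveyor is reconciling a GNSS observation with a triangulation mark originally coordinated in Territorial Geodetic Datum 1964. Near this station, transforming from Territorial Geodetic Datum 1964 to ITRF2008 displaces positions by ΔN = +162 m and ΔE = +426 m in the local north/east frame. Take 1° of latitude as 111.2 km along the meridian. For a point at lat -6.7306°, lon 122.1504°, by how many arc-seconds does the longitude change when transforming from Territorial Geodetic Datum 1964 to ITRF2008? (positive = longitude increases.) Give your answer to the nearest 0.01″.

At latitude -6.7306°, cos φ = 0.993108.
1° of longitude at this latitude = 111.2 × cos φ = 110.43 km, so Δλ = 426.0 / 110433.6 = 0.0038575° = 13.887″.

Δλ = 13.89″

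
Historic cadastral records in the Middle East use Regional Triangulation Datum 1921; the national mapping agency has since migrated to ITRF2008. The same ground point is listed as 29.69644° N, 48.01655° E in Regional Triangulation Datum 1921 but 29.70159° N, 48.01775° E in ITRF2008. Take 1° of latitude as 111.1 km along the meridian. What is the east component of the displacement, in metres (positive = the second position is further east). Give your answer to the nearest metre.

ΔE = 116 m

Δφ = 29.70159° − 29.69644° = +0.00515°; Δλ = 48.01775° − 48.01655° = +0.00120°.
ΔN = Δφ × 111100 = 572.2 m; ΔE = Δλ × 111100 × cos(29.69644°) = +0.00120 × 111100 × 0.868662 = 115.8 m.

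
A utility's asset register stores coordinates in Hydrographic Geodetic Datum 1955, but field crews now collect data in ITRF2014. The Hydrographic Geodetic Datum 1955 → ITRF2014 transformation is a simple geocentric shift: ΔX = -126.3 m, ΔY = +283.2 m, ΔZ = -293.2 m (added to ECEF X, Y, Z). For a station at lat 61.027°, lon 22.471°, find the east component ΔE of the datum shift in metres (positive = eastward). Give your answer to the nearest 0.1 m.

The local east axis at (φ, λ) is (−sin λ, cos λ, 0), so ΔE = −sin(22.471°)·(-126.3) + cos(22.471°)·283.2 = 309.97 m.

ΔE = 310.0 m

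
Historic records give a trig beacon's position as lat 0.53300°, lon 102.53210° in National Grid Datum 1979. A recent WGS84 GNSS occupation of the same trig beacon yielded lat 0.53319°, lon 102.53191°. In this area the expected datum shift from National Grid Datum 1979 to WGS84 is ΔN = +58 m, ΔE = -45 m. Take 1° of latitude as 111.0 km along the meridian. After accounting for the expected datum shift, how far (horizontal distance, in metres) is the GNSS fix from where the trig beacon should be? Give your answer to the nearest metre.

44 m

Observed coordinate differences: Δφ = +0.00019°, Δλ = -0.00019°.
Converting to metres (1° lat = 111000 m, cos φ = 0.999957): observed ΔN = 21.1 m, observed ΔE = -21.1 m.
Subtracting the expected shift leaves a residual of 21.1 − (58) = -36.9 m north and -21.1 − (-45) = 23.9 m east.
Residual distance = √((-36.9)² + 23.9²) = 44.0 m.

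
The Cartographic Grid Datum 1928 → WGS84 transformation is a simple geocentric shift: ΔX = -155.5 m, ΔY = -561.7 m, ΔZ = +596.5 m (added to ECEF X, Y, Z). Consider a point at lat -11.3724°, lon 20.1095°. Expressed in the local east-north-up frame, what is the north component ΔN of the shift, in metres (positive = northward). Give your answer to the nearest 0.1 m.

ΔN = 517.9 m

The local north axis is (−sin φ cos λ, −sin φ sin λ, cos φ), giving ΔN = -28.793 − 38.081 + 584.788 = 517.91 m.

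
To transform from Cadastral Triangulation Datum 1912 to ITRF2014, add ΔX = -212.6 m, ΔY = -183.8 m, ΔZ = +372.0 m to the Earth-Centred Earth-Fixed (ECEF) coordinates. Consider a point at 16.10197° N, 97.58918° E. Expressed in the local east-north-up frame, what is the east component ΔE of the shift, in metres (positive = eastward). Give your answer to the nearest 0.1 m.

ΔE = 235.0 m

The local east axis at (φ, λ) is (−sin λ, cos λ, 0), so ΔE = −sin(97.58918°)·(-212.6) + cos(97.58918°)·(-183.8) = 235.01 m.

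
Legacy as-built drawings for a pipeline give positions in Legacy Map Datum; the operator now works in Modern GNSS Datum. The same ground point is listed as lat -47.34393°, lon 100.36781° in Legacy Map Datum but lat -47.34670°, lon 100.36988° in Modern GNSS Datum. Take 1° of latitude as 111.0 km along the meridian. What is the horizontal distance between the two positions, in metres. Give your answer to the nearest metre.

Δφ = -47.34670° − -47.34393° = -0.00277°; Δλ = 100.36988° − 100.36781° = +0.00207°.
ΔN = Δφ × 111000 = -307.5 m; ΔE = Δλ × 111000 × cos(-47.34393°) = +0.00207 × 111000 × 0.677596 = 155.7 m.
Distance = √(ΔE² + ΔN²) = √(155.7² + (-307.5)²) = 344.6 m.

345 m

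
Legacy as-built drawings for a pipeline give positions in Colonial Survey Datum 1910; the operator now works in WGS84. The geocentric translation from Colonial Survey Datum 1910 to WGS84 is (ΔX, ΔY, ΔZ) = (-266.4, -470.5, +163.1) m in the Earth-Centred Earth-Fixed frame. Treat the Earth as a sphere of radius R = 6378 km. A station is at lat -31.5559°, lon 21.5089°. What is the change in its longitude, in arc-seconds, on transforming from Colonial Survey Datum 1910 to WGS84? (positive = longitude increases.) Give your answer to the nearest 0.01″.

sin φ = -0.523330, cos φ = 0.852130, sin λ = 0.366646, cos λ = 0.930361.
East component: ΔE = −sin λ·ΔX + cos λ·ΔY = −(0.366646)(-266.4) + (0.930361)(-470.5) = -340.06 m.
1° of latitude spans πR/180 = 111317 m; at latitude φ, 1° of longitude spans that × cos φ = 94856.6 m, so Δλ = -340.06 / 94856.6 × 3600 = -12.906″.

Δλ = -12.91″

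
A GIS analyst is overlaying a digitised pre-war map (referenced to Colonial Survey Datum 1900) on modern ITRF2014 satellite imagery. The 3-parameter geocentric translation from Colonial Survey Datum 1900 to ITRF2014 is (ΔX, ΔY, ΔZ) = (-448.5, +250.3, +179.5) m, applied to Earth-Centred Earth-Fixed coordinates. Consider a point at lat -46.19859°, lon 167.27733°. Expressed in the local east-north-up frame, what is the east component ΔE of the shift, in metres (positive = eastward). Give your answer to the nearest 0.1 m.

ΔE = -145.4 m

At φ = -46.19859°, λ = 167.27733°: sin φ = -0.721743, cos φ = 0.692161, sin λ = 0.220232, cos λ = -0.975447.
ΔE = −sin λ·ΔX + cos λ·ΔY = −(0.220232)·(-448.5) + (-0.975447)·(250.3) = -145.38 m.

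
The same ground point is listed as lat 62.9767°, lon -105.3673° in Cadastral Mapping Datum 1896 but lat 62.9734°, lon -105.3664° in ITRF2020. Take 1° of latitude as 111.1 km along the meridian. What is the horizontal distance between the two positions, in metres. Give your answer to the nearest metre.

Δφ = 62.9734° − 62.9767° = -0.0033°; Δλ = -105.3664° − -105.3673° = +0.0009°.
ΔN = Δφ × 111100 = -366.6 m; ΔE = Δλ × 111100 × cos(62.9767°) = +0.0009 × 111100 × 0.454353 = 45.4 m.
Distance = √(ΔE² + ΔN²) = √(45.4² + (-366.6)²) = 369.4 m.

369 m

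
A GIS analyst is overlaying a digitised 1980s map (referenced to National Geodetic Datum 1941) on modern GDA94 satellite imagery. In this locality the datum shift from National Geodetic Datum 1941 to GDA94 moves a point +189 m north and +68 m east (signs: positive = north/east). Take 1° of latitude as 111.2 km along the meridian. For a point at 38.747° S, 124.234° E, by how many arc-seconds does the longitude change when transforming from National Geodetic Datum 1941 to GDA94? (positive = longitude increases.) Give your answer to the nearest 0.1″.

At latitude -38.747°, cos φ = 0.779917.
1° of longitude at this latitude = 111.2 × cos φ = 86.73 km, so Δλ = 68.0 / 86726.8 = 0.0007841° = 2.823″.

Δλ = 2.8″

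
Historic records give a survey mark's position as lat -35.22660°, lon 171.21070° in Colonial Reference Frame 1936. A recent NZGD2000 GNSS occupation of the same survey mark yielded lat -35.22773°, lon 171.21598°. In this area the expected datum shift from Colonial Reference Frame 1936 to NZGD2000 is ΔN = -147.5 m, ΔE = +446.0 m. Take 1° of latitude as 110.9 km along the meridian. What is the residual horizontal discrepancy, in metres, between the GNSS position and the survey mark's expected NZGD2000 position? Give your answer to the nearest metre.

Observed coordinate differences: Δφ = -0.00113°, Δλ = +0.00528°.
Converting to metres (1° lat = 110900 m, cos φ = 0.816877): observed ΔN = -125.3 m, observed ΔE = 478.3 m.
Subtracting the expected shift leaves a residual of -125.3 − (-147.5) = 22.2 m north and 478.3 − (446.0) = 32.3 m east.
Residual distance = √(22.2² + 32.3²) = 39.2 m.

39 m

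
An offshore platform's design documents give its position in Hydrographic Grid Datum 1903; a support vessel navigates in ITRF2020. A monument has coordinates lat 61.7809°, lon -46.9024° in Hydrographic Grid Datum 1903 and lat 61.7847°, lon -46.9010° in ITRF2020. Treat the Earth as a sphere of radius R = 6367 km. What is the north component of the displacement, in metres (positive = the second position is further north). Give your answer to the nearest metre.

ΔN = 422 m

Δφ = 61.7847° − 61.7809° = +0.0038°; Δλ = -46.9010° − -46.9024° = +0.0014°.
1° along a meridian = πR/180 = 111125 m.
ΔN = Δφ × 111125 = 422.3 m; ΔE = Δλ × 111125 × cos(61.7809°) = +0.0014 × 111125 × 0.472845 = 73.6 m.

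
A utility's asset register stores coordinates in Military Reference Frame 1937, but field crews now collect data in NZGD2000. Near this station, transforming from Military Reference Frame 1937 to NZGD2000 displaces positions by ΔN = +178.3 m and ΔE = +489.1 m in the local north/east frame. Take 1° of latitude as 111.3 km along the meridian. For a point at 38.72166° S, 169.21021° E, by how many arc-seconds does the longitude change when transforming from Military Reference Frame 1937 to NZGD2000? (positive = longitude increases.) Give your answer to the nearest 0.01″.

At latitude -38.72166°, cos φ = 0.780194.
1° of longitude at this latitude = 111.3 × cos φ = 86.84 km, so Δλ = 489.1 / 86835.6 = 0.0056325° = 20.277″.

Δλ = 20.28″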